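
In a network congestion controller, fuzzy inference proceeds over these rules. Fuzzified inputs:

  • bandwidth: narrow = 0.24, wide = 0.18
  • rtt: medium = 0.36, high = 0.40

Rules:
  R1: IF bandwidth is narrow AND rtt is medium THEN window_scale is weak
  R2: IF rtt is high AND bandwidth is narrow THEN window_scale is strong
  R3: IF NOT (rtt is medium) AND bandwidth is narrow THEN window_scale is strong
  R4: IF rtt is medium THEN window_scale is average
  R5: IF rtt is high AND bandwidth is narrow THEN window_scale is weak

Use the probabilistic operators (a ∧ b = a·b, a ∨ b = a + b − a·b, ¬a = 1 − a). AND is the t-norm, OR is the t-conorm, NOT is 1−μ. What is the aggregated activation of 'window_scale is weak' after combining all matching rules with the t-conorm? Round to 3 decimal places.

R1: narrow=0.24, medium=0.36; AND[a·b] → w = 0.0864
R2: high=0.40, narrow=0.24; AND[a·b] → w = 0.0960
R3: ¬medium=1−0.36=0.64, narrow=0.24; AND[a·b] → w = 0.1536
R4: medium=0.36 → w = 0.3600
R5: high=0.40, narrow=0.24; AND[a·b] → w = 0.0960
Rules with consequent 'weak': {R1, R5} → strengths 0.0864, 0.0960
Aggregate via t-conorm [a + b − a·b]: 0.1741

0.174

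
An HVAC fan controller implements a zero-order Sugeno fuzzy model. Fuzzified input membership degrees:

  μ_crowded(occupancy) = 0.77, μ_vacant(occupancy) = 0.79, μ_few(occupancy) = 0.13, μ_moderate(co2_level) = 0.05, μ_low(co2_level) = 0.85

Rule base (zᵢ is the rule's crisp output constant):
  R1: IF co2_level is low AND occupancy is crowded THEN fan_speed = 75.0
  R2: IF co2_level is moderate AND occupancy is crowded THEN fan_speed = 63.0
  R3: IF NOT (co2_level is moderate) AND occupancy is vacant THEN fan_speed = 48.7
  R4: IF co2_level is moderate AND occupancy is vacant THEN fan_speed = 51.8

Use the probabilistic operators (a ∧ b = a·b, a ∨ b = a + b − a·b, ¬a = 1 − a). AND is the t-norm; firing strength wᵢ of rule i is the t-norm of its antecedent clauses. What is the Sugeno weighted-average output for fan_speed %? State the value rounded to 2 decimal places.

R1 (z=75.0): low=0.85, crowded=0.77; AND[a·b] → w = 0.6545
R2 (z=63.0): moderate=0.05, crowded=0.77; AND[a·b] → w = 0.0385
R3 (z=48.7): ¬moderate=1−0.05=0.95, vacant=0.79; AND[a·b] → w = 0.7505
R4 (z=51.8): moderate=0.05, vacant=0.79; AND[a·b] → w = 0.0395
Weighted average = (0.6545·75.0 + 0.0385·63.0 + 0.7505·48.7 + 0.0395·51.8) / (0.6545 + 0.0385 + 0.7505 + 0.0395)
  = 90.1084 / 1.4830 = 60.76

60.76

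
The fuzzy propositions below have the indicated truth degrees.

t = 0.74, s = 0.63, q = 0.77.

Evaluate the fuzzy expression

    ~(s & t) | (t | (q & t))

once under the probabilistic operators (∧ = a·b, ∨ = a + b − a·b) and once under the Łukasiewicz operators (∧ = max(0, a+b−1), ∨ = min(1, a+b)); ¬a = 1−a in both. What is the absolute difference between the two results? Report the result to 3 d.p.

0.052

Under probabilistic:
  s & t = a·b on (0.6300, 0.7400) = 0.4662
  ~(s & t) = 1 − 0.4662 = 0.5338
  q & t = a·b on (0.7700, 0.7400) = 0.5698
  t | (q & t) = a + b − a·b on (0.7400, 0.5698) = 0.8881
  ~(s & t) | (t | (q & t)) = a + b − a·b on (0.5338, 0.8881) = 0.9479
  → value = 0.9479
Under Łukasiewicz:
  s & t = max(0, a+b−1) on (0.63, 0.74) = 0.37
  ~(s & t) = 1 − 0.37 = 0.63
  q & t = max(0, a+b−1) on (0.77, 0.74) = 0.51
  t | (q & t) = min(1, a+b) on (0.74, 0.51) = 1.00
  ~(s & t) | (t | (q & t)) = min(1, a+b) on (0.63, 1.00) = 1.00
  → value = 1.0000
|0.9479 − 1.0000| = 0.052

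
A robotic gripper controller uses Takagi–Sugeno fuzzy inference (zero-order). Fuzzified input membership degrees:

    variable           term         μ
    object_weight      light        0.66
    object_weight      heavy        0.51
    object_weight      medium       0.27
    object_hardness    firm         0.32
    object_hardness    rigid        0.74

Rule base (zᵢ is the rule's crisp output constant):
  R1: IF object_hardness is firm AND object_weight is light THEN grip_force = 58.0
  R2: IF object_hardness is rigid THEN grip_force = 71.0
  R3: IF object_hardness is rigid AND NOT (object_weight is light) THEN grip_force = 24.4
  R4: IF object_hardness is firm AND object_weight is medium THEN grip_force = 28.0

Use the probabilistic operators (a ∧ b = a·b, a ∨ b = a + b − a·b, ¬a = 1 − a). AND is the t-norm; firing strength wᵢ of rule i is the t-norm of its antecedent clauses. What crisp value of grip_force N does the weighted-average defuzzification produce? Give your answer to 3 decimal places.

56.894

R1 (z=58.0): firm=0.32, light=0.66; AND[a·b] → w = 0.2112
R2 (z=71.0): rigid=0.74 → w = 0.7400
R3 (z=24.4): rigid=0.74, ¬light=1−0.66=0.34; AND[a·b] → w = 0.2516
R4 (z=28.0): firm=0.32, medium=0.27; AND[a·b] → w = 0.0864
Weighted average = (0.2112·58.0 + 0.7400·71.0 + 0.2516·24.4 + 0.0864·28.0) / (0.2112 + 0.7400 + 0.2516 + 0.0864)
  = 73.3478 / 1.2892 = 56.894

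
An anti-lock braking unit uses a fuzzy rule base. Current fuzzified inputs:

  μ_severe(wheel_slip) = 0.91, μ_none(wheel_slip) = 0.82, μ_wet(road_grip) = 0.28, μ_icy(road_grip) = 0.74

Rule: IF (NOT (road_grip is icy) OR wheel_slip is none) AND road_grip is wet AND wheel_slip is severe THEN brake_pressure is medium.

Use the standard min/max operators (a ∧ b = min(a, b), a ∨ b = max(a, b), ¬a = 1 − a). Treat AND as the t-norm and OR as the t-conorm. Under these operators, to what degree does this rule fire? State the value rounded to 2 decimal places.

firing strength: (¬icy=1−0.74=0.26 OR none=0.82) = 0.82; AND[min(a, b)] with wet=0.28, severe=0.91 → w = 0.28

0.28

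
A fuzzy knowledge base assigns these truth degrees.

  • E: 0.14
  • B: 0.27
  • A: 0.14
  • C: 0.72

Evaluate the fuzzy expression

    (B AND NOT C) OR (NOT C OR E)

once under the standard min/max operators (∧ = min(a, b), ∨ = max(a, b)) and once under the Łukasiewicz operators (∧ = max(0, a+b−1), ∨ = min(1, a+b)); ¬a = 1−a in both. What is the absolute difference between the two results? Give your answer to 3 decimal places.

Under standard min/max:
  NOT C = 1 − 0.72 = 0.28
  B AND NOT C = min(a, b) on (0.27, 0.28) = 0.27
  NOT C = 1 − 0.72 = 0.28
  NOT C OR E = max(a, b) on (0.28, 0.14) = 0.28
  (B AND NOT C) OR (NOT C OR E) = max(a, b) on (0.27, 0.28) = 0.28
  → value = 0.2800
Under Łukasiewicz:
  NOT C = 1 − 0.72 = 0.28
  B AND NOT C = max(0, a+b−1) on (0.27, 0.28) = 0.00
  NOT C = 1 − 0.72 = 0.28
  NOT C OR E = min(1, a+b) on (0.28, 0.14) = 0.42
  (B AND NOT C) OR (NOT C OR E) = min(1, a+b) on (0.00, 0.42) = 0.42
  → value = 0.4200
|0.2800 − 0.4200| = 0.140

0.140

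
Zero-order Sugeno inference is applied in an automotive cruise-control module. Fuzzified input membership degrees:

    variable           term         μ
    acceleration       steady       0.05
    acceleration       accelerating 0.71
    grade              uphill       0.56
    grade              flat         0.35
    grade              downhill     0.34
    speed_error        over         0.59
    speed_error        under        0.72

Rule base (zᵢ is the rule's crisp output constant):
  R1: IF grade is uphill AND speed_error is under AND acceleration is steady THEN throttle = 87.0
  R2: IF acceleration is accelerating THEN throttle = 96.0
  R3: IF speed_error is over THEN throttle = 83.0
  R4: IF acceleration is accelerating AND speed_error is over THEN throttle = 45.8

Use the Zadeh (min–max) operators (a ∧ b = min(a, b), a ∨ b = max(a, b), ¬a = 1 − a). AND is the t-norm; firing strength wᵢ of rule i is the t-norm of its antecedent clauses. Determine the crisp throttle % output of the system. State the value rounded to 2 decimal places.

R1 (z=87.0): uphill=0.56, under=0.72, steady=0.05; AND[min(a, b)] → w = 0.05
R2 (z=96.0): accelerating=0.71 → w = 0.71
R3 (z=83.0): over=0.59 → w = 0.59
R4 (z=45.8): accelerating=0.71, over=0.59; AND[min(a, b)] → w = 0.59
Weighted average = (0.05·87.0 + 0.71·96.0 + 0.59·83.0 + 0.59·45.8) / (0.05 + 0.71 + 0.59 + 0.59)
  = 148.5020 / 1.9400 = 76.55

76.55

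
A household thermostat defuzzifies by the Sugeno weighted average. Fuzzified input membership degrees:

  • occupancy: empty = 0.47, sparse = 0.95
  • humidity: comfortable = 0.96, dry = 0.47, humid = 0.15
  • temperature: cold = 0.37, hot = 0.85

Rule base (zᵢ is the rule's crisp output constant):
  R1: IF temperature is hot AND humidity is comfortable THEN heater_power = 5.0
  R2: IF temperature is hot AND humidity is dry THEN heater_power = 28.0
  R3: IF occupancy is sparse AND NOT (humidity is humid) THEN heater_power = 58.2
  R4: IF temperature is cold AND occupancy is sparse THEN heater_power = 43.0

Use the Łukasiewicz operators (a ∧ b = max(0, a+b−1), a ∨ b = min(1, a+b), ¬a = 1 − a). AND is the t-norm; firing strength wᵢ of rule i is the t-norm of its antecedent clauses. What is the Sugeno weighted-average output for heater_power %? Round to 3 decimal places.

R1 (z=5.0): hot=0.85, comfortable=0.96; AND[max(0, a+b−1)] → w = 0.81
R2 (z=28.0): hot=0.85, dry=0.47; AND[max(0, a+b−1)] → w = 0.32
R3 (z=58.2): sparse=0.95, ¬humid=1−0.15=0.85; AND[max(0, a+b−1)] → w = 0.80
R4 (z=43.0): cold=0.37, sparse=0.95; AND[max(0, a+b−1)] → w = 0.32
Weighted average = (0.81·5.0 + 0.32·28.0 + 0.80·58.2 + 0.32·43.0) / (0.81 + 0.32 + 0.80 + 0.32)
  = 73.3300 / 2.2500 = 32.591

32.591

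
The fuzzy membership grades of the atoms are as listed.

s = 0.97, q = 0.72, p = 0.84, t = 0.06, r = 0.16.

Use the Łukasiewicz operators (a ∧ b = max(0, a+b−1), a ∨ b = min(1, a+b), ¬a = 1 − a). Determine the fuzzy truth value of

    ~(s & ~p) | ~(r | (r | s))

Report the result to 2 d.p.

~p = 1 − 0.84 = 0.16
s & ~p = max(0, a+b−1) on (0.97, 0.16) = 0.13
~(s & ~p) = 1 − 0.13 = 0.87
r | s = min(1, a+b) on (0.16, 0.97) = 1.00
r | (r | s) = min(1, a+b) on (0.16, 1.00) = 1.00
~(r | (r | s)) = 1 − 1.00 = 0.00
~(s & ~p) | ~(r | (r | s)) = min(1, a+b) on (0.87, 0.00) = 0.87

0.87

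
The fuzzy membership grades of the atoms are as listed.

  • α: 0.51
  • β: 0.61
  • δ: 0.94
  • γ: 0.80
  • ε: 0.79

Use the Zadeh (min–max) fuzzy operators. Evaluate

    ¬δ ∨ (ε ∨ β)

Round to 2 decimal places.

0.79

¬δ = 1 − 0.94 = 0.06
ε ∨ β = max(a, b) on (0.79, 0.61) = 0.79
¬δ ∨ (ε ∨ β) = max(a, b) on (0.06, 0.79) = 0.79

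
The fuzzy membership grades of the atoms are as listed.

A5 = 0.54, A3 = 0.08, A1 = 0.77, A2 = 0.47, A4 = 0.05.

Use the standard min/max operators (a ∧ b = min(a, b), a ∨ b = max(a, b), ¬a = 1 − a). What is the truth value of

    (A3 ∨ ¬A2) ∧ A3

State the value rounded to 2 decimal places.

¬A2 = 1 − 0.47 = 0.53
A3 ∨ ¬A2 = max(a, b) on (0.08, 0.53) = 0.53
(A3 ∨ ¬A2) ∧ A3 = min(a, b) on (0.53, 0.08) = 0.08

0.08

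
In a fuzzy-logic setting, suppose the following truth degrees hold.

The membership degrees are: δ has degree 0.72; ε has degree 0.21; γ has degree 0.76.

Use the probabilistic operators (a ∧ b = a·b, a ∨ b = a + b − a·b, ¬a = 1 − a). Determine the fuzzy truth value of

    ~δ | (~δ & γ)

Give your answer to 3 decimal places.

0.433

~δ = 1 − 0.7200 = 0.2800
~δ = 1 − 0.7200 = 0.2800
~δ & γ = a·b on (0.2800, 0.7600) = 0.2128
~δ | (~δ & γ) = a + b − a·b on (0.2800, 0.2128) = 0.4332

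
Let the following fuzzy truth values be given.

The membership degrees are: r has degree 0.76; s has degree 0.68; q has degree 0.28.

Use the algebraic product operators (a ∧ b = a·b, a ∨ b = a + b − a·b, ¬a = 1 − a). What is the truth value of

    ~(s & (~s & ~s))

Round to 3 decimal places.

0.930

~s = 1 − 0.6800 = 0.3200
~s = 1 − 0.6800 = 0.3200
~s & ~s = a·b on (0.3200, 0.3200) = 0.1024
s & (~s & ~s) = a·b on (0.6800, 0.1024) = 0.0696
~(s & (~s & ~s)) = 1 − 0.0696 = 0.9304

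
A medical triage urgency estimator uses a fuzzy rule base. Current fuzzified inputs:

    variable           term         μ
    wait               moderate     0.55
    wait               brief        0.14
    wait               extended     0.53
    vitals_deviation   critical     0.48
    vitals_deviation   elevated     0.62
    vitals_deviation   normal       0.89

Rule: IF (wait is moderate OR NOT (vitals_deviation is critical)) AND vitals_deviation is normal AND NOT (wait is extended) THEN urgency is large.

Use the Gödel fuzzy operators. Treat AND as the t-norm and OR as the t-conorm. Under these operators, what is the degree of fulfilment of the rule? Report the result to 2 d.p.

firing strength: (moderate=0.55 OR ¬critical=1−0.48=0.52) = 0.55; AND[min(a, b)] with normal=0.89, ¬extended=1−0.53=0.47 → w = 0.47

0.47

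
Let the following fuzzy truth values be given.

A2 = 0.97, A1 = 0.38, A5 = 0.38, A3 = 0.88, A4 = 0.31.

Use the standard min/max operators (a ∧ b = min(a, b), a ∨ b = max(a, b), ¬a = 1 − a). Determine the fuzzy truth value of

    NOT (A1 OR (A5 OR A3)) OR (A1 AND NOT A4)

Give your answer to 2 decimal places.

0.38

A5 OR A3 = max(a, b) on (0.38, 0.88) = 0.88
A1 OR (A5 OR A3) = max(a, b) on (0.38, 0.88) = 0.88
NOT (A1 OR (A5 OR A3)) = 1 − 0.88 = 0.12
NOT A4 = 1 − 0.31 = 0.69
A1 AND NOT A4 = min(a, b) on (0.38, 0.69) = 0.38
NOT (A1 OR (A5 OR A3)) OR (A1 AND NOT A4) = max(a, b) on (0.12, 0.38) = 0.38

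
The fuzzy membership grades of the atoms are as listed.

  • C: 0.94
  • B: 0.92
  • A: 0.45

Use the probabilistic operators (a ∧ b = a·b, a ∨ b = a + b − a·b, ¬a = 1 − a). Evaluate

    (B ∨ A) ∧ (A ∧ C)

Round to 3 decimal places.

B ∨ A = a + b − a·b on (0.9200, 0.4500) = 0.9560
A ∧ C = a·b on (0.4500, 0.9400) = 0.4230
(B ∨ A) ∧ (A ∧ C) = a·b on (0.9560, 0.4230) = 0.4044

0.404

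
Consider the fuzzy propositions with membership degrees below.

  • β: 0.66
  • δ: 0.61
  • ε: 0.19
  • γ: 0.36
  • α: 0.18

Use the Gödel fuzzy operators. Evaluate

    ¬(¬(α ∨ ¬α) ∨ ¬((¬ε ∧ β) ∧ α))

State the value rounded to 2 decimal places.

¬α = 1 − 0.18 = 0.82
α ∨ ¬α = max(a, b) on (0.18, 0.82) = 0.82
¬(α ∨ ¬α) = 1 − 0.82 = 0.18
¬ε = 1 − 0.19 = 0.81
¬ε ∧ β = min(a, b) on (0.81, 0.66) = 0.66
(¬ε ∧ β) ∧ α = min(a, b) on (0.66, 0.18) = 0.18
¬((¬ε ∧ β) ∧ α) = 1 − 0.18 = 0.82
¬(α ∨ ¬α) ∨ ¬((¬ε ∧ β) ∧ α) = max(a, b) on (0.18, 0.82) = 0.82
¬(¬(α ∨ ¬α) ∨ ¬((¬ε ∧ β) ∧ α)) = 1 − 0.82 = 0.18

0.18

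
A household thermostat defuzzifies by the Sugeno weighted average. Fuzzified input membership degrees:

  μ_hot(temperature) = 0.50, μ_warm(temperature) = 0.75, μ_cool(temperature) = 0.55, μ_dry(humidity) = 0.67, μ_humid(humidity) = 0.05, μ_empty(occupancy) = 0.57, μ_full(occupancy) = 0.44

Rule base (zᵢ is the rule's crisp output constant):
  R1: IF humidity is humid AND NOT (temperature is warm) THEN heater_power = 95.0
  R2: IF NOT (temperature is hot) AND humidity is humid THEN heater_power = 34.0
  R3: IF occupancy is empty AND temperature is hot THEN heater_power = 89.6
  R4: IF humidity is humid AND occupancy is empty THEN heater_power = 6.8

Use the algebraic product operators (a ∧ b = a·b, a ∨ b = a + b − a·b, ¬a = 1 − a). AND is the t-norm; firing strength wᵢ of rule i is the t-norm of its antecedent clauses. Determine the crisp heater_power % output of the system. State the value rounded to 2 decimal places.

R1 (z=95.0): humid=0.05, ¬warm=1−0.75=0.25; AND[a·b] → w = 0.0125
R2 (z=34.0): ¬hot=1−0.50=0.50, humid=0.05; AND[a·b] → w = 0.0250
R3 (z=89.6): empty=0.57, hot=0.50; AND[a·b] → w = 0.2850
R4 (z=6.8): humid=0.05, empty=0.57; AND[a·b] → w = 0.0285
Weighted average = (0.0125·95.0 + 0.0250·34.0 + 0.2850·89.6 + 0.0285·6.8) / (0.0125 + 0.0250 + 0.2850 + 0.0285)
  = 27.7673 / 0.3510 = 79.11

79.11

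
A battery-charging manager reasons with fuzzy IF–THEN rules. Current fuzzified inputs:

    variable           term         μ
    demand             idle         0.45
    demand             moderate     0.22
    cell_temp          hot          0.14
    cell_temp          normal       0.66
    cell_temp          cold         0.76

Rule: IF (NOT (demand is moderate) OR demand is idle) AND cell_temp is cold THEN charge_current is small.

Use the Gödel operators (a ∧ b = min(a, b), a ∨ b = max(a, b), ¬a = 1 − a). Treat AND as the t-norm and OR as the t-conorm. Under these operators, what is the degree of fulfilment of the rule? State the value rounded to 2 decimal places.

firing strength: (¬moderate=1−0.22=0.78 OR idle=0.45) = 0.78; AND[min(a, b)] with cold=0.76 → w = 0.76

0.76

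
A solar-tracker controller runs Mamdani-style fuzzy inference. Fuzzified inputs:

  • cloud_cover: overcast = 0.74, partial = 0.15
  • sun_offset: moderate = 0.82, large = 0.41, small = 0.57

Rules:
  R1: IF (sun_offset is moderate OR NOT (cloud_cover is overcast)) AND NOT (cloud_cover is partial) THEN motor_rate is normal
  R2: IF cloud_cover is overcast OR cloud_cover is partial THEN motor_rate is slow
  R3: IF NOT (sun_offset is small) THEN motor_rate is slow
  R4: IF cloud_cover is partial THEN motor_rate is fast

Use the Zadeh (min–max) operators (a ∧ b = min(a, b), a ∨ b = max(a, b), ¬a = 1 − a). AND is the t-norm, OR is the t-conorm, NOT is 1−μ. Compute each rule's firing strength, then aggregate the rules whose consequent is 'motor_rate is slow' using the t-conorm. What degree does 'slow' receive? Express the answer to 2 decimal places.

R1: (moderate=0.82 OR ¬overcast=1−0.74=0.26) = 0.82; AND[min(a, b)] with ¬partial=1−0.15=0.85 → w = 0.82
R2: overcast=0.74, partial=0.15; OR[max(a, b)] → w = 0.74
R3: ¬small=1−0.57=0.43 → w = 0.43
R4: partial=0.15 → w = 0.15
Rules with consequent 'slow': {R2, R3} → strengths 0.74, 0.43
Aggregate via t-conorm [max(a, b)]: 0.74

0.74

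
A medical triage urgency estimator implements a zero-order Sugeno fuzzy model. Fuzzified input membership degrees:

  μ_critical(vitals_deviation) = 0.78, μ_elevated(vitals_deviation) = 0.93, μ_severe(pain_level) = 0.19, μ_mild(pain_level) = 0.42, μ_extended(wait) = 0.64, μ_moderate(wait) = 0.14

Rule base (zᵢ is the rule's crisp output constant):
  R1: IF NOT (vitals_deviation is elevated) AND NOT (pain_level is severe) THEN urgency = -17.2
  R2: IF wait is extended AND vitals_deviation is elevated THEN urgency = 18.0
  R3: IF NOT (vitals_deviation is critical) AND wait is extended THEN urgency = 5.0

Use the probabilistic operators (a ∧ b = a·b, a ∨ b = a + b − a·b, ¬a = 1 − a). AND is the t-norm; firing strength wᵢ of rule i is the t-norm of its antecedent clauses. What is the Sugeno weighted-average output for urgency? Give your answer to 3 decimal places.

13.173

R1 (z=-17.2): ¬elevated=1−0.93=0.07, ¬severe=1−0.19=0.81; AND[a·b] → w = 0.0567
R2 (z=18.0): extended=0.64, elevated=0.93; AND[a·b] → w = 0.5952
R3 (z=5.0): ¬critical=1−0.78=0.22, extended=0.64; AND[a·b] → w = 0.1408
Weighted average = (0.0567·-17.2 + 0.5952·18.0 + 0.1408·5.0) / (0.0567 + 0.5952 + 0.1408)
  = 10.4424 / 0.7927 = 13.173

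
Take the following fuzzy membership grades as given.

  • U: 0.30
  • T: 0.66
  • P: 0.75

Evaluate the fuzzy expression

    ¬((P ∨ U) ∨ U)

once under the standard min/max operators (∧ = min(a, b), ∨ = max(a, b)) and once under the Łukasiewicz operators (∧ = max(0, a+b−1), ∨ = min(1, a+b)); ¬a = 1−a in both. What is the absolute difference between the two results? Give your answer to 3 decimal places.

Under standard min/max:
  P ∨ U = max(a, b) on (0.75, 0.30) = 0.75
  (P ∨ U) ∨ U = max(a, b) on (0.75, 0.30) = 0.75
  ¬((P ∨ U) ∨ U) = 1 − 0.75 = 0.25
  → value = 0.2500
Under Łukasiewicz:
  P ∨ U = min(1, a+b) on (0.75, 0.30) = 1.00
  (P ∨ U) ∨ U = min(1, a+b) on (1.00, 0.30) = 1.00
  ¬((P ∨ U) ∨ U) = 1 − 1.00 = 0.00
  → value = 0.0000
|0.2500 − 0.0000| = 0.250

0.250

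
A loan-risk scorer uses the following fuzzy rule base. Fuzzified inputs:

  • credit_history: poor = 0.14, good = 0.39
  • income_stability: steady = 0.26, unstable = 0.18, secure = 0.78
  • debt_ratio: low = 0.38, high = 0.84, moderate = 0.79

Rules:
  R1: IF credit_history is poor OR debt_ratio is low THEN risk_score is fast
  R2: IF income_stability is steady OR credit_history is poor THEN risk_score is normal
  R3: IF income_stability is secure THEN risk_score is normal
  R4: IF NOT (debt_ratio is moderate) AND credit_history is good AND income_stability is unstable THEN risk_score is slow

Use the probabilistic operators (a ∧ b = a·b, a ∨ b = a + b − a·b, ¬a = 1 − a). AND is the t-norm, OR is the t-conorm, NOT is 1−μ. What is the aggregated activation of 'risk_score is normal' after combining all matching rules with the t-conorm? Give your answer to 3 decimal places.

0.860

R1: poor=0.14, low=0.38; OR[a + b − a·b] → w = 0.4668
R2: steady=0.26, poor=0.14; OR[a + b − a·b] → w = 0.3636
R3: secure=0.78 → w = 0.7800
R4: ¬moderate=1−0.79=0.21, good=0.39, unstable=0.18; AND[a·b] → w = 0.0147
Rules with consequent 'normal': {R2, R3} → strengths 0.3636, 0.7800
Aggregate via t-conorm [a + b − a·b]: 0.8600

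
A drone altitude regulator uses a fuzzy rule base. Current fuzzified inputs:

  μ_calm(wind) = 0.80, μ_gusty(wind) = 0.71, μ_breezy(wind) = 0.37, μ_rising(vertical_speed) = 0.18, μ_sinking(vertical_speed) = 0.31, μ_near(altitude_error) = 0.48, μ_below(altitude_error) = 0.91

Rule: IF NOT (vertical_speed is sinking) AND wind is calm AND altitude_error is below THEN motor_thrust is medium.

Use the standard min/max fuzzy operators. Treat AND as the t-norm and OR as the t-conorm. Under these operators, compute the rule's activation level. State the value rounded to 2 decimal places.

0.69

firing strength: ¬sinking=1−0.31=0.69, calm=0.80, below=0.91; AND[min(a, b)] → w = 0.69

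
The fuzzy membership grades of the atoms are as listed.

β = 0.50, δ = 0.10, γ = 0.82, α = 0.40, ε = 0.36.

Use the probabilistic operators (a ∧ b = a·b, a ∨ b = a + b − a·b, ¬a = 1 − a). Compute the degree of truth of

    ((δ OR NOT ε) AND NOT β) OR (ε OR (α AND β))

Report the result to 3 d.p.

0.661

NOT ε = 1 − 0.3600 = 0.6400
δ OR NOT ε = a + b − a·b on (0.1000, 0.6400) = 0.6760
NOT β = 1 − 0.5000 = 0.5000
(δ OR NOT ε) AND NOT β = a·b on (0.6760, 0.5000) = 0.3380
α AND β = a·b on (0.4000, 0.5000) = 0.2000
ε OR (α AND β) = a + b − a·b on (0.3600, 0.2000) = 0.4880
((δ OR NOT ε) AND NOT β) OR (ε OR (α AND β)) = a + b − a·b on (0.3380, 0.4880) = 0.6611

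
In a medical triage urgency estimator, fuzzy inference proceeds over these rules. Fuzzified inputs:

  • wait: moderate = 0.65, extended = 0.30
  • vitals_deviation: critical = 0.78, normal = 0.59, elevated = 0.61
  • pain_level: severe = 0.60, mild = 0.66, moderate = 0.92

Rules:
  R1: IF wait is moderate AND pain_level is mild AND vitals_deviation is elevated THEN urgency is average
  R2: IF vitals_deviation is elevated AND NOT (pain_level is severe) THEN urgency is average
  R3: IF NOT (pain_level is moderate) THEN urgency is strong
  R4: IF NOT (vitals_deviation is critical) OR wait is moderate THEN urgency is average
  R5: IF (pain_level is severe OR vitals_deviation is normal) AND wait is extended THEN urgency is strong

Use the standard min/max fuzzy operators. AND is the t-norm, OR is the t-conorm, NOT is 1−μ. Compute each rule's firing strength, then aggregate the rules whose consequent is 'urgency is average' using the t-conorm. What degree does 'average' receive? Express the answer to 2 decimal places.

R1: moderate=0.65, mild=0.66, elevated=0.61; AND[min(a, b)] → w = 0.61
R2: elevated=0.61, ¬severe=1−0.60=0.40; AND[min(a, b)] → w = 0.40
R3: ¬moderate=1−0.92=0.08 → w = 0.08
R4: ¬critical=1−0.78=0.22, moderate=0.65; OR[max(a, b)] → w = 0.65
R5: (severe=0.60 OR normal=0.59) = 0.60; AND[min(a, b)] with extended=0.30 → w = 0.30
Rules with consequent 'average': {R1, R2, R4} → strengths 0.61, 0.40, 0.65
Aggregate via t-conorm [max(a, b)]: 0.65

0.65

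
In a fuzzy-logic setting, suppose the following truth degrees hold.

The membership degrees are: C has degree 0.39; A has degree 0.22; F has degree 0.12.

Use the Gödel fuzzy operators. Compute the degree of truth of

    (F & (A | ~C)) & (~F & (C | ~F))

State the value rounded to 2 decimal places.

~C = 1 − 0.39 = 0.61
A | ~C = max(a, b) on (0.22, 0.61) = 0.61
F & (A | ~C) = min(a, b) on (0.12, 0.61) = 0.12
~F = 1 − 0.12 = 0.88
~F = 1 − 0.12 = 0.88
C | ~F = max(a, b) on (0.39, 0.88) = 0.88
~F & (C | ~F) = min(a, b) on (0.88, 0.88) = 0.88
(F & (A | ~C)) & (~F & (C | ~F)) = min(a, b) on (0.12, 0.88) = 0.12

0.12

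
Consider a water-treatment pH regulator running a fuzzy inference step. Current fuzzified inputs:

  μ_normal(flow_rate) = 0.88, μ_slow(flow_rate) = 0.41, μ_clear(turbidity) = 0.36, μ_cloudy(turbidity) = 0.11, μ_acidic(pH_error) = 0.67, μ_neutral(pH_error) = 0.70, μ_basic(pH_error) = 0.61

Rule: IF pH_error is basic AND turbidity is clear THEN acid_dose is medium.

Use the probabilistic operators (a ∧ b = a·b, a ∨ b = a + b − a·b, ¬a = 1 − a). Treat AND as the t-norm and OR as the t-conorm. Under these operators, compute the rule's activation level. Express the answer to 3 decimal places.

firing strength: basic=0.61, clear=0.36; AND[a·b] → w = 0.2196

0.220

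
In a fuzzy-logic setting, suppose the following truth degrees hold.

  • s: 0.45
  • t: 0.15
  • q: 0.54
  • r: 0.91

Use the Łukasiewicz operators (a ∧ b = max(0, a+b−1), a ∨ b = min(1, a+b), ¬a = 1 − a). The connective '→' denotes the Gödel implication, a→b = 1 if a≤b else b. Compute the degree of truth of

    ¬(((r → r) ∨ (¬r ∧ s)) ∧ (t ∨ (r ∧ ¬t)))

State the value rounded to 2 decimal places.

0.09

r → r  [Gödel: 1 if a≤b else b] with a=0.91, b=0.91 → 1.00
¬r = 1 − 0.91 = 0.09
¬r ∧ s = max(0, a+b−1) on (0.09, 0.45) = 0.00
(r → r) ∨ (¬r ∧ s) = min(1, a+b) on (1.00, 0.00) = 1.00
¬t = 1 − 0.15 = 0.85
r ∧ ¬t = max(0, a+b−1) on (0.91, 0.85) = 0.76
t ∨ (r ∧ ¬t) = min(1, a+b) on (0.15, 0.76) = 0.91
((r → r) ∨ (¬r ∧ s)) ∧ (t ∨ (r ∧ ¬t)) = max(0, a+b−1) on (1.00, 0.91) = 0.91
¬(((r → r) ∨ (¬r ∧ s)) ∧ (t ∨ (r ∧ ¬t))) = 1 − 0.91 = 0.09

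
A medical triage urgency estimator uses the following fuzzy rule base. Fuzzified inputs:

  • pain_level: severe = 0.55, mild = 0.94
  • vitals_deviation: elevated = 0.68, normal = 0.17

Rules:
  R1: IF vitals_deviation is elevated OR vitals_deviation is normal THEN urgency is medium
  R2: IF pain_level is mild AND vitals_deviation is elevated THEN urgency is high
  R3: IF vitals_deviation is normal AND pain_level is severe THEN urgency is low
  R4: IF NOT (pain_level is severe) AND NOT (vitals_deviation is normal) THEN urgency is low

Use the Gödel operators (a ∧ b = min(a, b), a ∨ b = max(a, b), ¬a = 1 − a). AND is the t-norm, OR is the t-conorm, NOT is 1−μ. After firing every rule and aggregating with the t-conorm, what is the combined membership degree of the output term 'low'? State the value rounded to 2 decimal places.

0.45

R1: elevated=0.68, normal=0.17; OR[max(a, b)] → w = 0.68
R2: mild=0.94, elevated=0.68; AND[min(a, b)] → w = 0.68
R3: normal=0.17, severe=0.55; AND[min(a, b)] → w = 0.17
R4: ¬severe=1−0.55=0.45, ¬normal=1−0.17=0.83; AND[min(a, b)] → w = 0.45
Rules with consequent 'low': {R3, R4} → strengths 0.17, 0.45
Aggregate via t-conorm [max(a, b)]: 0.45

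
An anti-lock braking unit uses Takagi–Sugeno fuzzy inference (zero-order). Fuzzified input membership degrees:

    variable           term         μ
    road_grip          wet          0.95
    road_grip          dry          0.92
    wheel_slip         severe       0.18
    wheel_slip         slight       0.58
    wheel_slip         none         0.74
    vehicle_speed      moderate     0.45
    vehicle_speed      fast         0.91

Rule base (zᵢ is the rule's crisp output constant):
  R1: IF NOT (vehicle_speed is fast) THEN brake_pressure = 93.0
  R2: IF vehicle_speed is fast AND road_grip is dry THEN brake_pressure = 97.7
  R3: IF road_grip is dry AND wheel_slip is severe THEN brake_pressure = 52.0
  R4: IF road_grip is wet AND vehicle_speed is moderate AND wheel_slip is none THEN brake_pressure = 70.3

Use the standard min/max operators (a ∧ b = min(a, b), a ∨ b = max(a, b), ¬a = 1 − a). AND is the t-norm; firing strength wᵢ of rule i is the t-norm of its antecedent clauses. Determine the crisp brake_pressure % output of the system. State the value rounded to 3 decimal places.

84.829

R1 (z=93.0): ¬fast=1−0.91=0.09 → w = 0.09
R2 (z=97.7): fast=0.91, dry=0.92; AND[min(a, b)] → w = 0.91
R3 (z=52.0): dry=0.92, severe=0.18; AND[min(a, b)] → w = 0.18
R4 (z=70.3): wet=0.95, moderate=0.45, none=0.74; AND[min(a, b)] → w = 0.45
Weighted average = (0.09·93.0 + 0.91·97.7 + 0.18·52.0 + 0.45·70.3) / (0.09 + 0.91 + 0.18 + 0.45)
  = 138.2720 / 1.6300 = 84.829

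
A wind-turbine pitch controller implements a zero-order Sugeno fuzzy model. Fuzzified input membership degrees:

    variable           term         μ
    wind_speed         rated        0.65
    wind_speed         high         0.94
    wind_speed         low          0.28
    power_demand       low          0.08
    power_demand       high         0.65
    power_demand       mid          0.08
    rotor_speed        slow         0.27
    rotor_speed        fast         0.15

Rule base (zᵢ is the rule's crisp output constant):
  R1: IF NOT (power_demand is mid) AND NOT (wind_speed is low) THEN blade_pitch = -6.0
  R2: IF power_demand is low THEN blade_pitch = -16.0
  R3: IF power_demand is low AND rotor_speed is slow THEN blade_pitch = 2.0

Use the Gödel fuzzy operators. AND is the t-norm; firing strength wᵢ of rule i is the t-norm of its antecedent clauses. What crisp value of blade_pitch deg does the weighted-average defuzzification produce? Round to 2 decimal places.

R1 (z=-6.0): ¬mid=1−0.08=0.92, ¬low=1−0.28=0.72; AND[min(a, b)] → w = 0.72
R2 (z=-16.0): low=0.08 → w = 0.08
R3 (z=2.0): low=0.08, slow=0.27; AND[min(a, b)] → w = 0.08
Weighted average = (0.72·-6.0 + 0.08·-16.0 + 0.08·2.0) / (0.72 + 0.08 + 0.08)
  = -5.4400 / 0.8800 = -6.18

-6.18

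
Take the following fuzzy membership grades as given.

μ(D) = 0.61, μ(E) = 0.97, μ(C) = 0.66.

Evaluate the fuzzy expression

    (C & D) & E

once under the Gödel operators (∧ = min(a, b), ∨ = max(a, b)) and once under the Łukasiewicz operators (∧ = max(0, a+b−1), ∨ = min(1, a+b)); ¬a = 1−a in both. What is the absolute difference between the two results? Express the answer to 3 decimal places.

0.370

Under Gödel:
  C & D = min(a, b) on (0.66, 0.61) = 0.61
  (C & D) & E = min(a, b) on (0.61, 0.97) = 0.61
  → value = 0.6100
Under Łukasiewicz:
  C & D = max(0, a+b−1) on (0.66, 0.61) = 0.27
  (C & D) & E = max(0, a+b−1) on (0.27, 0.97) = 0.24
  → value = 0.2400
|0.6100 − 0.2400| = 0.370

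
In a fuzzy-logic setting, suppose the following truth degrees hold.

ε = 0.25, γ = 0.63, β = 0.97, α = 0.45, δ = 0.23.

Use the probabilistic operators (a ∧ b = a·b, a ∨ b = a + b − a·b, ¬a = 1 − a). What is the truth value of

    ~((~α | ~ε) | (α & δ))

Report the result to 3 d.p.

~α = 1 − 0.4500 = 0.5500
~ε = 1 − 0.2500 = 0.7500
~α | ~ε = a + b − a·b on (0.5500, 0.7500) = 0.8875
α & δ = a·b on (0.4500, 0.2300) = 0.1035
(~α | ~ε) | (α & δ) = a + b − a·b on (0.8875, 0.1035) = 0.8991
~((~α | ~ε) | (α & δ)) = 1 − 0.8991 = 0.1009

0.101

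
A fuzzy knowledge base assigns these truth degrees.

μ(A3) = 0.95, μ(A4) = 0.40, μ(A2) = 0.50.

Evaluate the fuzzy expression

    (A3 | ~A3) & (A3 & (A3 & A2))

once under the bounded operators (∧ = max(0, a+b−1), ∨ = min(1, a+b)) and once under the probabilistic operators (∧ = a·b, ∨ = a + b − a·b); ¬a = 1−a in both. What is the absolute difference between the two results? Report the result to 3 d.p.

0.030

Under bounded:
  ~A3 = 1 − 0.95 = 0.05
  A3 | ~A3 = min(1, a+b) on (0.95, 0.05) = 1.00
  A3 & A2 = max(0, a+b−1) on (0.95, 0.50) = 0.45
  A3 & (A3 & A2) = max(0, a+b−1) on (0.95, 0.45) = 0.40
  (A3 | ~A3) & (A3 & (A3 & A2)) = max(0, a+b−1) on (1.00, 0.40) = 0.40
  → value = 0.4000
Under probabilistic:
  ~A3 = 1 − 0.9500 = 0.0500
  A3 | ~A3 = a + b − a·b on (0.9500, 0.0500) = 0.9525
  A3 & A2 = a·b on (0.9500, 0.5000) = 0.4750
  A3 & (A3 & A2) = a·b on (0.9500, 0.4750) = 0.4512
  (A3 | ~A3) & (A3 & (A3 & A2)) = a·b on (0.9525, 0.4512) = 0.4298
  → value = 0.4298
|0.4000 − 0.4298| = 0.030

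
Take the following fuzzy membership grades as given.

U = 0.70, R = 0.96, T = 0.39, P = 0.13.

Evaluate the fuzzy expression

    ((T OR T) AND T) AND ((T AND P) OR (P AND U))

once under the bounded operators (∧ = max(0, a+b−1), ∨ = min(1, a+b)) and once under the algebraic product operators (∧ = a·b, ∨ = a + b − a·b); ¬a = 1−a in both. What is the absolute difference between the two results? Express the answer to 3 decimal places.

Under bounded:
  T OR T = min(1, a+b) on (0.39, 0.39) = 0.78
  (T OR T) AND T = max(0, a+b−1) on (0.78, 0.39) = 0.17
  T AND P = max(0, a+b−1) on (0.39, 0.13) = 0.00
  P AND U = max(0, a+b−1) on (0.13, 0.70) = 0.00
  (T AND P) OR (P AND U) = min(1, a+b) on (0.00, 0.00) = 0.00
  ((T OR T) AND T) AND ((T AND P) OR (P AND U)) = max(0, a+b−1) on (0.17, 0.00) = 0.00
  → value = 0.0000
Under algebraic product:
  T OR T = a + b − a·b on (0.3900, 0.3900) = 0.6279
  (T OR T) AND T = a·b on (0.6279, 0.3900) = 0.2449
  T AND P = a·b on (0.3900, 0.1300) = 0.0507
  P AND U = a·b on (0.1300, 0.7000) = 0.0910
  (T AND P) OR (P AND U) = a + b − a·b on (0.0507, 0.0910) = 0.1371
  ((T OR T) AND T) AND ((T AND P) OR (P AND U)) = a·b on (0.2449, 0.1371) = 0.0336
  → value = 0.0336
|0.0000 − 0.0336| = 0.034

0.034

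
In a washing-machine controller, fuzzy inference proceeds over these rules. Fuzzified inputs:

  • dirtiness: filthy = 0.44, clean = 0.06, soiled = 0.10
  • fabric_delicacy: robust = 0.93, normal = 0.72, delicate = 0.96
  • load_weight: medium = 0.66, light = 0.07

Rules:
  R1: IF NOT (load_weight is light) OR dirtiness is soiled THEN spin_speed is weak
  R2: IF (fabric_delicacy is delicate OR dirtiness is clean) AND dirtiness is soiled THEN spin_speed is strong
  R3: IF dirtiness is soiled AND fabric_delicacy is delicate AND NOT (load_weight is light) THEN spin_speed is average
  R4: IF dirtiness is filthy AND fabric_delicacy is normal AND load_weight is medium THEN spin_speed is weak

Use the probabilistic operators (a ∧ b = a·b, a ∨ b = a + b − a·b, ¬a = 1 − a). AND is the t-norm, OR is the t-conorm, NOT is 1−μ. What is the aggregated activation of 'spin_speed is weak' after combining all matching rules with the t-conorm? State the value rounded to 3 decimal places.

R1: ¬light=1−0.07=0.93, soiled=0.10; OR[a + b − a·b] → w = 0.9370
R2: (delicate=0.96 OR clean=0.06) = 0.9624; AND[a·b] with soiled=0.10 → w = 0.0962
R3: soiled=0.10, delicate=0.96, ¬light=1−0.07=0.93; AND[a·b] → w = 0.0893
R4: filthy=0.44, normal=0.72, medium=0.66; AND[a·b] → w = 0.2091
Rules with consequent 'weak': {R1, R4} → strengths 0.9370, 0.2091
Aggregate via t-conorm [a + b − a·b]: 0.9502

0.950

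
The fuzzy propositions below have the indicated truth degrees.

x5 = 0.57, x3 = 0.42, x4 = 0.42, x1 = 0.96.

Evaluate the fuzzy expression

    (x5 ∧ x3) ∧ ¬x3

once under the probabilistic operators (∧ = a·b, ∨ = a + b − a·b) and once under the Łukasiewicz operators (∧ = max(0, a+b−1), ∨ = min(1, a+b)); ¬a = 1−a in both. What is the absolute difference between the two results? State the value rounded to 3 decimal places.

Under probabilistic:
  x5 ∧ x3 = a·b on (0.5700, 0.4200) = 0.2394
  ¬x3 = 1 − 0.4200 = 0.5800
  (x5 ∧ x3) ∧ ¬x3 = a·b on (0.2394, 0.5800) = 0.1389
  → value = 0.1389
Under Łukasiewicz:
  x5 ∧ x3 = max(0, a+b−1) on (0.57, 0.42) = 0.00
  ¬x3 = 1 − 0.42 = 0.58
  (x5 ∧ x3) ∧ ¬x3 = max(0, a+b−1) on (0.00, 0.58) = 0.00
  → value = 0.0000
|0.1389 − 0.0000| = 0.139

0.139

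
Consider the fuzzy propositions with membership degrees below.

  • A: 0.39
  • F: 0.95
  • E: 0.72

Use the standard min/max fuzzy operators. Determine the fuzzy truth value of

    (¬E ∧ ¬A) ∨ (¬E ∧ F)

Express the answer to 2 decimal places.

¬E = 1 − 0.72 = 0.28
¬A = 1 − 0.39 = 0.61
¬E ∧ ¬A = min(a, b) on (0.28, 0.61) = 0.28
¬E = 1 − 0.72 = 0.28
¬E ∧ F = min(a, b) on (0.28, 0.95) = 0.28
(¬E ∧ ¬A) ∨ (¬E ∧ F) = max(a, b) on (0.28, 0.28) = 0.28

0.28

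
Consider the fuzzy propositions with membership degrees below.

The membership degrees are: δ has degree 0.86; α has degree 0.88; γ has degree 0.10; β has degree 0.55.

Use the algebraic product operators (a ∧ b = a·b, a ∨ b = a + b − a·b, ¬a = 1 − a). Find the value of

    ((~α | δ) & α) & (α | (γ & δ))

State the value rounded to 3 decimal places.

0.687

~α = 1 − 0.8800 = 0.1200
~α | δ = a + b − a·b on (0.1200, 0.8600) = 0.8768
(~α | δ) & α = a·b on (0.8768, 0.8800) = 0.7716
γ & δ = a·b on (0.1000, 0.8600) = 0.0860
α | (γ & δ) = a + b − a·b on (0.8800, 0.0860) = 0.8903
((~α | δ) & α) & (α | (γ & δ)) = a·b on (0.7716, 0.8903) = 0.6870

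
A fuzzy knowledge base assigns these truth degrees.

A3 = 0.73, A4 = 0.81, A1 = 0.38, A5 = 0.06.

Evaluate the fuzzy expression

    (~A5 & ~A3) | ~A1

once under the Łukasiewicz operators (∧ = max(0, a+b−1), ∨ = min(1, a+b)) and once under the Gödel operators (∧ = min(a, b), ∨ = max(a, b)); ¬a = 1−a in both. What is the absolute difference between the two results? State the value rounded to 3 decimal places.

0.210

Under Łukasiewicz:
  ~A5 = 1 − 0.06 = 0.94
  ~A3 = 1 − 0.73 = 0.27
  ~A5 & ~A3 = max(0, a+b−1) on (0.94, 0.27) = 0.21
  ~A1 = 1 − 0.38 = 0.62
  (~A5 & ~A3) | ~A1 = min(1, a+b) on (0.21, 0.62) = 0.83
  → value = 0.8300
Under Gödel:
  ~A5 = 1 − 0.06 = 0.94
  ~A3 = 1 − 0.73 = 0.27
  ~A5 & ~A3 = min(a, b) on (0.94, 0.27) = 0.27
  ~A1 = 1 − 0.38 = 0.62
  (~A5 & ~A3) | ~A1 = max(a, b) on (0.27, 0.62) = 0.62
  → value = 0.6200
|0.8300 − 0.6200| = 0.210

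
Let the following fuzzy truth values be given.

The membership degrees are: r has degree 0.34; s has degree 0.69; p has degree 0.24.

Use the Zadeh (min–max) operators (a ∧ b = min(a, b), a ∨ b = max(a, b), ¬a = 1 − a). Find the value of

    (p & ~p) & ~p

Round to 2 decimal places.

~p = 1 − 0.24 = 0.76
p & ~p = min(a, b) on (0.24, 0.76) = 0.24
~p = 1 − 0.24 = 0.76
(p & ~p) & ~p = min(a, b) on (0.24, 0.76) = 0.24

0.24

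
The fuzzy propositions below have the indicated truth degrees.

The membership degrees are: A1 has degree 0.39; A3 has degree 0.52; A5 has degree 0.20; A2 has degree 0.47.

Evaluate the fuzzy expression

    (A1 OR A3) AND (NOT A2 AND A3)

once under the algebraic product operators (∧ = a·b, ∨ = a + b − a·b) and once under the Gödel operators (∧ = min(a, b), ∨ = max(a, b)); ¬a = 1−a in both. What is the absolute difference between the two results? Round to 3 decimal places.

Under algebraic product:
  A1 OR A3 = a + b − a·b on (0.3900, 0.5200) = 0.7072
  NOT A2 = 1 − 0.4700 = 0.5300
  NOT A2 AND A3 = a·b on (0.5300, 0.5200) = 0.2756
  (A1 OR A3) AND (NOT A2 AND A3) = a·b on (0.7072, 0.2756) = 0.1949
  → value = 0.1949
Under Gödel:
  A1 OR A3 = max(a, b) on (0.39, 0.52) = 0.52
  NOT A2 = 1 − 0.47 = 0.53
  NOT A2 AND A3 = min(a, b) on (0.53, 0.52) = 0.52
  (A1 OR A3) AND (NOT A2 AND A3) = min(a, b) on (0.52, 0.52) = 0.52
  → value = 0.5200
|0.1949 − 0.5200| = 0.325

0.325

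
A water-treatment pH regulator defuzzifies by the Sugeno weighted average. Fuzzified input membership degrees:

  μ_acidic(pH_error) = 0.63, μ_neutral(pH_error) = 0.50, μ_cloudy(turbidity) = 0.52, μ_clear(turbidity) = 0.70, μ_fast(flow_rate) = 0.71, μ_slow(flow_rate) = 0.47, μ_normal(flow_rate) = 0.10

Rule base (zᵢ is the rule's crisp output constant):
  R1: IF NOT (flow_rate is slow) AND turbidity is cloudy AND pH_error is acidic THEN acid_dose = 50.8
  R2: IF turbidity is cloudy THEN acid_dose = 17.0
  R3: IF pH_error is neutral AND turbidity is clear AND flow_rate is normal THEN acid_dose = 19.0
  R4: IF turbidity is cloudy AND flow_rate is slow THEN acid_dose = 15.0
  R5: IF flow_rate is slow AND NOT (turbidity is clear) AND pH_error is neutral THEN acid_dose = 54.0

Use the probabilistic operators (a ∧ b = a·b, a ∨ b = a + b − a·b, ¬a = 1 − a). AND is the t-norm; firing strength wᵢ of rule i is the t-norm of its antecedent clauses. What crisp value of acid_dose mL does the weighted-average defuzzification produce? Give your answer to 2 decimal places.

24.72

R1 (z=50.8): ¬slow=1−0.47=0.53, cloudy=0.52, acidic=0.63; AND[a·b] → w = 0.1736
R2 (z=17.0): cloudy=0.52 → w = 0.5200
R3 (z=19.0): neutral=0.50, clear=0.70, normal=0.10; AND[a·b] → w = 0.0350
R4 (z=15.0): cloudy=0.52, slow=0.47; AND[a·b] → w = 0.2444
R5 (z=54.0): slow=0.47, ¬clear=1−0.70=0.30, neutral=0.50; AND[a·b] → w = 0.0705
Weighted average = (0.1736·50.8 + 0.5200·17.0 + 0.0350·19.0 + 0.2444·15.0 + 0.0705·54.0) / (0.1736 + 0.5200 + 0.0350 + 0.2444 + 0.0705)
  = 25.7983 / 1.0435 = 24.72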